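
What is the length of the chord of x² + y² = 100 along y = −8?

12

From the line, y = −8. Substituting:
x² − 36 = 0
x = 6 or x = −6, giving (6, −8) and (−6, −8).
|(6, −8) − (−6, −8)| = √((12)² + (0)²) = 12.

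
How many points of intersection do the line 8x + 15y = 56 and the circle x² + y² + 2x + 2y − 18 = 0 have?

0

Centre (−1, −1), r² = 20. Distance² from centre to line = (−79)²/289 = 6241/289.
Since d² > r², the line lies outside the circle.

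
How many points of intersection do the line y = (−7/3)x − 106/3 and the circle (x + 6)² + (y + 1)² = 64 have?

0

d² = (7·(−6) + 3·(−1) − (−106))²/58 = 3721/58; r² = 64.
Since d² > r², the line lies outside the circle.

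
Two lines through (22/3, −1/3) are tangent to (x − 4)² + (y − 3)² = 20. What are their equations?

Let a tangent through (22/3, −1/3) have slope m. Its distance from (4, 3) must equal 2√5:
(−10/3m − (10/3))² = 20(m² + 1)
2m² − 5m + 2 = 0, so m = 2 or m = 1/2.
Through (22/3, −1/3) these give 2x − y = 15 and x − 2y = 8.

2x − y = 15 and x − 2y = 8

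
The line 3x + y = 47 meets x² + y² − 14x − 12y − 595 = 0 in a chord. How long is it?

16√10

Express y = −3x + 47 and substitute into the circle:
10x² − 260x + 1050 = 0  ⟹  x² − 26x + 105 = 0
x = 21 or x = 5, giving (21, −16) and (5, 32).
|(21, −16) − (5, 32)| = √((16)² + (−48)²) = 16√10.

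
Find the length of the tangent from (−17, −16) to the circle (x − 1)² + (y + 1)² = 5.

4√34

With centre O = (1, −1), |OP|² = 549 and r² = 5.
By the tangent–radius right angle, tangent length = √(|PO|² − r²) = √544 = 4√34.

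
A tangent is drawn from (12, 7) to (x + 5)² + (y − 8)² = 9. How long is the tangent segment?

√281

The centre is (−5, 8) and r = 3. The square of the distance from P to the centre is 289 + 1 = 290.
The tangent meets the radius at right angles, so tangent² = |PO|² − r² = 290 − 9 = 281.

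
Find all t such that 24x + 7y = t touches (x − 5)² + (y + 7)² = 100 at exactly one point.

Tangency holds when the distance from the centre (5, −7) to the line equals the radius 10:
|24·5 + 7·(−7) − t| / √625 = 10
|t − (71)| = 10·25, so t = 321 or t = −179.

t = −179 or t = 321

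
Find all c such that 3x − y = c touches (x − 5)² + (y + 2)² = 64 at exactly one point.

c = 17 ± 8√10

Tangency holds when the distance from the centre (5, −2) to the line equals the radius 8:
|3·5 − 1·(−2) − c| / √10 = 8
|c − (17)| = 8√10.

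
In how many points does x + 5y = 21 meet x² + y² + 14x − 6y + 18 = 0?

2

Substituting the line into the circle gives 26x² + 338x + 261 = 0.
Δ = 114244 − 27144 = 87100.
Two real roots: the line is a secant.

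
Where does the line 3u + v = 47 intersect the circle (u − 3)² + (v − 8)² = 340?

(7, 26) and (17, −4)

Express v = −3u + 47 and substitute into the circle:
10u² − 240u + 1190 = 0  ⟹  u² − 24u + 119 = 0
u = 17 or u = 7, giving (17, −4) and (7, 26).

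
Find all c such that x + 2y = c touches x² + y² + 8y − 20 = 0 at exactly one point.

c = −8 ± 6√5

Tangency holds when the distance from the centre (0, −4) to the line equals the radius 6:
|1·0 + 2·(−4) − c| / √5 = 6
|c − (−8)| = 6√5.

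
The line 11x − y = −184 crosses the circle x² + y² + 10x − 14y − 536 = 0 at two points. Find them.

From the line, y = 11x + 184. Substituting:
122x² + 3904x + 30744 = 0  ⟹  x² + 32x + 252 = 0
x = −14 or x = −18, giving (−14, 30) and (−18, −14).

(−18, −14) and (−14, 30)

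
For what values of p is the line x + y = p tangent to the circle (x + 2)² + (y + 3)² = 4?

p = −5 ± 2√2

Tangency holds when the distance from the centre (−2, −3) to the line equals the radius 2:
|1·(−2) + 1·(−3) − p| / √2 = 2
|p − (−5)| = 2√2.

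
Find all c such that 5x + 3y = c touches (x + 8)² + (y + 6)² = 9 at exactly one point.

c = −58 ± 3√34

The line touches the circle iff its distance from (−8, −6) is 3:
|5·(−8) + 3·(−6) − c| / √34 = 3
|c − (−58)| = 3√34.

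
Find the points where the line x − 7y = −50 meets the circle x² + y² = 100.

(−8, 6) and (6, 8)

Express y = (50 + x)/7 and substitute into the circle:
50x² + 100x − 2400 = 0  ⟹  x² + 2x − 48 = 0
x = 6 or x = −8, giving (6, 8) and (−8, 6).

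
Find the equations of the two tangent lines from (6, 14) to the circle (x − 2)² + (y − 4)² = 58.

Let a tangent through (6, 14) have slope m. Its distance from (2, 4) must equal √58:
[m·(−4) − (−10)]² = 58(m² + 1)
21m² + 40m − 21 = 0, so m = −7/3 or m = 3/7.
Through (6, 14) these give 7x + 3y = 84 and 3x − 7y = −80.

7x + 3y = 84 and 3x − 7y = −80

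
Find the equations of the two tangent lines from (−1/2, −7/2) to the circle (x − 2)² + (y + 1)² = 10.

x + 3y = −11 and 3x + y = −5

A line y − (−7/2) = m(x − (−1/2)) is tangent when its distance from (2, −1) is √10:
[m·(5/2) − (5/2)]² = 10(m² + 1)
3m² + 10m + 3 = 0, so m = −1/3 or m = −3.
Through (−1/2, −7/2) these give x + 3y = −11 and 3x + y = −5.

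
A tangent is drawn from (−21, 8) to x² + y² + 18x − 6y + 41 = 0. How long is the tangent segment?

With centre O = (−9, 3), |OP|² = 169 and r² = 49.
By the tangent–radius right angle, tangent length = √(|PO|² − r²) = √120 = 2√30.

2√30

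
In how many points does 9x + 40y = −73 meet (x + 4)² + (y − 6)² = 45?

Substituting the line into the circle gives 1681x² + 18434x + 51569 = 0.
Δ = 339812356 − 346749956 = −6937600.
No real roots: the line does not meet the circle.

0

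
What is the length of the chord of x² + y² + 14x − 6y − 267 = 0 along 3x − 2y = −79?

6√13

From the line, y = (79 + 3x)/2. Substituting:
13x² + 494x + 4225 = 0  ⟹  x² + 38x + 325 = 0
x = −13 or x = −25, giving (−13, 20) and (−25, 2).
Chord length = distance between (−13, 20) and (−25, 2) = √468 = 6√13.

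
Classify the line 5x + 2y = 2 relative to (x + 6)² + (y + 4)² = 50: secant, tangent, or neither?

neither

d² = (5·(−6) + 2·(−4) − (2))²/29 = 1600/29; r² = 50.
Since d² > r², the line lies outside the circle.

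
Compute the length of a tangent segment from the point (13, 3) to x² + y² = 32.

√146

Centre (0, 0), r² = 32. |PO|² = (13)² + (3)² = 178.
The tangent meets the radius at right angles, so tangent² = |PO|² − r² = 178 − 32 = 146.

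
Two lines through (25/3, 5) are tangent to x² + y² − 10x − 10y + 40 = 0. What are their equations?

Let a tangent through (25/3, 5) have slope m. Its distance from (5, 5) must equal √10:
(−10/3m − (0))² = 10(m² + 1)
m² − 9 = 0, so m = 3 or m = −3.
With m = 3: 3x − y = 20. With m = −3: 3x + y = 30.

3x − y = 20 and 3x + y = 30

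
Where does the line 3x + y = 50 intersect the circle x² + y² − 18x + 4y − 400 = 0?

(10, 20) and (23, −19)

Substitute y = −3x + 50:
10x² − 330x + 2300 = 0  ⟹  x² − 33x + 230 = 0
x = 23 or x = 10, giving (23, −19) and (10, 20).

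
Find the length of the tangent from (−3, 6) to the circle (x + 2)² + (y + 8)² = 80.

The centre is (−2, −8) and r = 4√5. The square of the distance from P to the centre is 1 + 196 = 197.
Power of the point: PT² = |PO|² − r² = 117, so PT = 3√13.

3√13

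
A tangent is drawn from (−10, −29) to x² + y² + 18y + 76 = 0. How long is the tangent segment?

3√55

With centre O = (0, −9), |OP|² = 500 and r² = 5.
By the tangent–radius right angle, tangent length = √(|PO|² − r²) = √495 = 3√55.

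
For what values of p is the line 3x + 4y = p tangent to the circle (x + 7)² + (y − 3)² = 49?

p = −44 or p = 26

Tangency holds when the distance from the centre (−7, 3) to the line equals the radius 7:
|3·(−7) + 4·3 − p| / √25 = 7
|p − (−9)| = 7·5, so p = 26 or p = −44.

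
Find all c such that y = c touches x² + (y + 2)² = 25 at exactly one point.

Tangency holds when the distance from the centre (0, −2) to the line equals the radius 5:
|0·0 + 1·(−2) − c| / √1 = 5
|c − (−2)| = 5, so c = 3 or c = −7.

c = −7 or c = 3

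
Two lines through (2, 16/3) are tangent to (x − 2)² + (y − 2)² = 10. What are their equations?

x + 3y = 18 and x − 3y = −14

Write the tangent as mx − y + (16/3 − m·(2)) = 0 and set its distance from the centre to √10:
[m·(0) − (−10/3)]² = 10(m² + 1)
9m² − 1 = 0, so m = −1/3 or m = 1/3.
Through (2, 16/3) these give x + 3y = 18 and x − 3y = −14.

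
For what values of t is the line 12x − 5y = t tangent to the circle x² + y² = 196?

t = −182 or t = 182

For a tangent, require d(centre, line) = r = 14.
|12·0 − 5·0 − t| / √169 = 14
|t| = 14·13, so t = 182 or t = −182.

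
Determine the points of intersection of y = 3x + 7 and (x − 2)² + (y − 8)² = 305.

(−5, −8) and (6, 25)

From the line, y = 3x + 7. Substituting:
10x² − 10x − 300 = 0  ⟹  x² − x − 30 = 0
x = 6 or x = −5, giving (6, 25) and (−5, −8).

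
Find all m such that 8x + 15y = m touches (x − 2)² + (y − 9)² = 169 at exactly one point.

For a tangent, require d(centre, line) = r = 13.
|8·2 + 15·9 − m| / √289 = 13
|m − (151)| = 13·17, so m = 372 or m = −70.

m = −70 or m = 372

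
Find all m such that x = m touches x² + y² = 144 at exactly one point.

The line touches the circle iff its distance from (0, 0) is 12:
|1·0 + 0·0 − m| / √1 = 12
|m| = 12, so m = 12 or m = −12.

m = −12 or m = 12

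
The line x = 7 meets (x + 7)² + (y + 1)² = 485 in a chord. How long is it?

The distance from (−7, −1) to the line is 14, and r² = 485.
Half the chord is √(r² − d²) = √(289), so the full chord is 34.

34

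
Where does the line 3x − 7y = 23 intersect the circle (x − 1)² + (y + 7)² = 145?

From the line, y = (−23 + 3x)/7. Substituting:
58x² + 58x − 6380 = 0  ⟹  x² + x − 110 = 0
x = 10 or x = −11, giving (10, 1) and (−11, −8).

(−11, −8) and (10, 1)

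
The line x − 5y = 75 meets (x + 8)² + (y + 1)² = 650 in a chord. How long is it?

8√26

The distance from (−8, −1) to the line is 78/√26, and r² = 650.
Chord = 2√(r² − d²) = 2·√(416) = 8√26.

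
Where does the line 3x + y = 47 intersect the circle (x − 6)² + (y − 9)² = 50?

(11, 14) and (13, 8)

Substitute y = −3x + 47:
10x² − 240x + 1430 = 0  ⟹  x² − 24x + 143 = 0
x = 13 or x = 11, giving (13, 8) and (11, 14).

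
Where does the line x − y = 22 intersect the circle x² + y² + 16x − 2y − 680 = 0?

From the line, y = x − 22. Substituting:
2x² − 30x − 152 = 0  ⟹  x² − 15x − 76 = 0
x = 19 or x = −4, giving (19, −3) and (−4, −26).

(−4, −26) and (19, −3)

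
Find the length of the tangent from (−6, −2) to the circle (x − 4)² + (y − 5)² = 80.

√69

With centre O = (4, 5), |OP|² = 149 and r² = 80.
The tangent meets the radius at right angles, so tangent² = |PO|² − r² = 149 − 80 = 69.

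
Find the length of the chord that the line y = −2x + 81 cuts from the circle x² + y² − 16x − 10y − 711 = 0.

8√5

The distance from (8, 5) to the line is 60/√5, and r² = 800.
Chord = 2√(r² − d²) = 2·√(80) = 8√5.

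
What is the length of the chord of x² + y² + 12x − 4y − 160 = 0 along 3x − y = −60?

4√10

Centre (−6, 2), r² = 200. Perpendicular distance d from centre to line = |40| / √10 = 40/√10.
Chord = 2√(r² − d²) = 2·√(40) = 4√10.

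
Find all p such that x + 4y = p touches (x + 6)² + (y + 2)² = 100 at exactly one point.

Tangency holds when the distance from the centre (−6, −2) to the line equals the radius 10:
|1·(−6) + 4·(−2) − p| / √17 = 10
|p − (−14)| = 10√17.

p = −14 ± 10√17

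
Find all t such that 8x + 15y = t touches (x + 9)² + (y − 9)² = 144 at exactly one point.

The line touches the circle iff its distance from (−9, 9) is 12:
|8·(−9) + 15·9 − t| / √289 = 12
|t − (63)| = 12·17, so t = 267 or t = −141.

t = −141 or t = 267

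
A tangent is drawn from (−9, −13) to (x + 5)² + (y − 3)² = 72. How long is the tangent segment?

10√2

Centre (−5, 3), r² = 72. |PO|² = (−4)² + (−16)² = 272.
The tangent meets the radius at right angles, so tangent² = |PO|² − r² = 272 − 72 = 200.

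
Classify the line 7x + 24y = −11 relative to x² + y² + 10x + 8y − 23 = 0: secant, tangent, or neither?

secant

Substituting the line into the circle gives 625x² + 4570x − 15239 = 0.
Δ = 20884900 − (−38097500) = 58982400.
Two real roots: the line is a secant.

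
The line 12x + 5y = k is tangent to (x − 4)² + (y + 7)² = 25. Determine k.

k = −52 or k = 78

The line touches the circle iff its distance from (4, −7) is 5:
|12·4 + 5·(−7) − k| / √169 = 5
|k − (13)| = 5·13, so k = 78 or k = −52.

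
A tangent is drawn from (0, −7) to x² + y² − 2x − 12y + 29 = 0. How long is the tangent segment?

9√2

Centre (1, 6), r² = 8. |PO|² = (−1)² + (−13)² = 170.
By the tangent–radius right angle, tangent length = √(|PO|² − r²) = √162 = 9√2.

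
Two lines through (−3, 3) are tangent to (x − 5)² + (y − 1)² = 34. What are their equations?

A line y − (3) = m(x − (−3)) is tangent when its distance from (5, 1) is √34:
(8m − (−2))² = 34(m² + 1)
15m² + 16m − 15 = 0, so m = 3/5 or m = −5/3.
Through (−3, 3) these give 3x − 5y = −24 and 5x + 3y = −6.

3x − 5y = −24 and 5x + 3y = −6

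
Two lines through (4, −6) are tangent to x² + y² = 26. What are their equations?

x + 5y = −26 and 5x − y = 26

A line y − (−6) = m(x − (4)) is tangent when its distance from (0, 0) is √26:
[m·(−4) − (6)]² = 26(m² + 1)
5m² − 24m − 5 = 0, so m = −1/5 or m = 5.
With m = −1/5: x + 5y = −26. With m = 5: 5x − y = 26.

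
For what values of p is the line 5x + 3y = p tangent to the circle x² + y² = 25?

p = ±5√34

Tangency holds when the distance from the centre (0, 0) to the line equals the radius 5:
|5·0 + 3·0 − p| / √34 = 5
|p| = 5√34.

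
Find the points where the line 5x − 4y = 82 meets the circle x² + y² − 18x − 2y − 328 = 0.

(2, −18) and (26, 12)

From the line, y = (−82 + 5x)/4. Substituting:
41x² − 1148x + 2132 = 0  ⟹  x² − 28x + 52 = 0
x = 26 or x = 2, giving (26, 12) and (2, −18).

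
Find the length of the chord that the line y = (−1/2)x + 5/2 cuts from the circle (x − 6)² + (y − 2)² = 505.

20√5

Centre (6, 2), r² = 505. Perpendicular distance d from centre to line = |5| / √5 = 5/√5.
Chord = 2√(r² − d²) = 2·√(500) = 20√5.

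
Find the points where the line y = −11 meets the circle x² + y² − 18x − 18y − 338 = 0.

(−1, −11) and (19, −11)

Substitute y = −11:
x² − 18x − 19 = 0
x = 19 or x = −1, giving (19, −11) and (−1, −11).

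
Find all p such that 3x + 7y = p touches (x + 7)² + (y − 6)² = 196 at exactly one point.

p = 21 ± 14√58

Tangency holds when the distance from the centre (−7, 6) to the line equals the radius 14:
|3·(−7) + 7·6 − p| / √58 = 14
|p − (21)| = 14√58.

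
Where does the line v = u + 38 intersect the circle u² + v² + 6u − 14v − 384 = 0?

Express v = u + 38 and substitute into the circle:
2u² + 68u + 528 = 0  ⟹  u² + 34u + 264 = 0
u = −12 or u = −22, giving (−12, 26) and (−22, 16).

(−22, 16) and (−12, 26)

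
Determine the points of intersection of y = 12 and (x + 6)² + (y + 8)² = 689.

Express y = 12 and substitute into the circle:
x² + 12x − 253 = 0
x = 11 or x = −23, giving (11, 12) and (−23, 12).

(−23, 12) and (11, 12)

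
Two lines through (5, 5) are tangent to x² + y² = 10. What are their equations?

A line y − (5) = m(x − (5)) is tangent when its distance from (0, 0) is √10:
[m·(−5) − (−5)]² = 10(m² + 1)
3m² − 10m + 3 = 0, so m = 3 or m = 1/3.
With m = 3: 3x − y = 10. With m = 1/3: x − 3y = −10.

3x − y = 10 and x − 3y = −10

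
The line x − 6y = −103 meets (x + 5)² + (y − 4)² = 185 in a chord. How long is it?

2√37

The distance from (−5, 4) to the line is 74/√37, and r² = 185.
Half the chord is √(r² − d²) = √(37), so the full chord is 2√37.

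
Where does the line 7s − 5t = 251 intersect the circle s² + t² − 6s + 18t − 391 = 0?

Express t = (−251 + 7s)/5 and substitute into the circle:
74s² − 3034s + 30636 = 0  ⟹  s² − 41s + 414 = 0
s = 23 or s = 18, giving (23, −18) and (18, −25).

(18, −25) and (23, −18)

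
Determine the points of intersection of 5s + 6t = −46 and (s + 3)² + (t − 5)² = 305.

(−20, 9) and (4, −11)

Substitute t = (−46 − 5s)/6:
61s² + 976s − 4880 = 0  ⟹  s² + 16s − 80 = 0
s = 4 or s = −20, giving (4, −11) and (−20, 9).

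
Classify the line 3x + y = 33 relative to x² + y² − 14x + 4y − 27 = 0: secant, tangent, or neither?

Substituting the line into the circle gives 10x² − 224x + 1194 = 0.
Discriminant = (−224)² − 4·10·(1194) = 2416 > 0.
Two real roots: the line is a secant.

secant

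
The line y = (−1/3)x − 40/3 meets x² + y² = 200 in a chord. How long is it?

4√10

The distance from (0, 0) to the line is 40/√10, and r² = 200.
Half the chord is √(r² − d²) = √(40), so the full chord is 4√10.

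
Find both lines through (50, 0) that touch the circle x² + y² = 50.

Let a tangent through (50, 0) have slope m. Its distance from (0, 0) must equal 5√2:
[m·(−50) − (0)]² = 50(m² + 1)
49m² − 1 = 0, so m = 1/7 or m = −1/7.
With m = 1/7: x − 7y = 50. With m = −1/7: x + 7y = 50.

x − 7y = 50 and x + 7y = 50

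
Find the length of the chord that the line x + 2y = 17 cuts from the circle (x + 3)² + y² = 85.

From the line, y = (17 − x)/2. Substituting:
5x² − 10x − 15 = 0  ⟹  x² − 2x − 3 = 0
x = 3 or x = −1, giving (3, 7) and (−1, 9).
|(3, 7) − (−1, 9)| = √((4)² + (−2)²) = 2√5.

2√5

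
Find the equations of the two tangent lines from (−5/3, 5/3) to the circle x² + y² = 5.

Write the tangent as mx − y + (5/3 − m·(−5/3)) = 0 and set its distance from the centre to √5:
[m·(5/3) − (−5/3)]² = 5(m² + 1)
2m² − 5m + 2 = 0, so m = 2 or m = 1/2.
Through (−5/3, 5/3) these give 2x − y = −5 and x − 2y = −5.

2x − y = −5 and x − 2y = −5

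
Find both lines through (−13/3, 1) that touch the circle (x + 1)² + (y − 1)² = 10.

Write the tangent as mx − y + (1 − m·(−13/3)) = 0 and set its distance from the centre to √10:
(10/3m − (0))² = 10(m² + 1)
m² − 9 = 0, so m = 3 or m = −3.
With m = 3: 3x − y = −14. With m = −3: 3x + y = −12.

3x − y = −14 and 3x + y = −12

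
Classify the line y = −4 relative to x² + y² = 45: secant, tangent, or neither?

secant

Substituting the line into the circle gives x² − 29 = 0.
Δ = 0 − (−116) = 116.
Two real roots: the line is a secant.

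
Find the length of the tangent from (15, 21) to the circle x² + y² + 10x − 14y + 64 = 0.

√586

The centre is (−5, 7) and r = √10. The square of the distance from P to the centre is 400 + 196 = 596.
Power of the point: PT² = |PO|² − r² = 586, so PT = √586.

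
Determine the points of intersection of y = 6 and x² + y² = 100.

From the line, y = 6. Substituting:
x² − 64 = 0
x = 8 or x = −8, giving (8, 6) and (−8, 6).

(−8, 6) and (8, 6)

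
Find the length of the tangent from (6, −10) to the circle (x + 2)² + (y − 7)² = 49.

The centre is (−2, 7) and r = 7. The square of the distance from P to the centre is 64 + 289 = 353.
Power of the point: PT² = |PO|² − r² = 304, so PT = 4√19.

4√19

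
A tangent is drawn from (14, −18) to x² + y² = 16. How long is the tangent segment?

With centre O = (0, 0), |OP|² = 520 and r² = 16.
By the tangent–radius right angle, tangent length = √(|PO|² − r²) = √504 = 6√14.

6√14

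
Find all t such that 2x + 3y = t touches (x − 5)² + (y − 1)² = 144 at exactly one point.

t = 13 ± 12√13

For a tangent, require d(centre, line) = r = 12.
|2·5 + 3·1 − t| / √13 = 12
|t − (13)| = 12√13.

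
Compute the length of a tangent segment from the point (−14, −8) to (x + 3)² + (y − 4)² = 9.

16

With centre O = (−3, 4), |OP|² = 265 and r² = 9.
The tangent meets the radius at right angles, so tangent² = |PO|² − r² = 265 − 9 = 256.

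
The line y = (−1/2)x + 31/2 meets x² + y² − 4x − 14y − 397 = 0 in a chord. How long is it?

18√5

Express y = (31 − x)/2 and substitute into the circle:
5x² − 50x − 1495 = 0  ⟹  x² − 10x − 299 = 0
x = 23 or x = −13, giving (23, 4) and (−13, 22).
|(23, 4) − (−13, 22)| = √((36)² + (−18)²) = 18√5.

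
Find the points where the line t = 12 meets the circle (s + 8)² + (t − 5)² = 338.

Express t = 12 and substitute into the circle:
s² + 16s − 225 = 0
s = 9 or s = −25, giving (9, 12) and (−25, 12).

(−25, 12) and (9, 12)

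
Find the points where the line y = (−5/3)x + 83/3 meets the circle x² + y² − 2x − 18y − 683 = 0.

(−5, 36) and (22, −9)

Substitute y = (83 − 5x)/3:
34x² − 578x − 3740 = 0  ⟹  x² − 17x − 110 = 0
x = 22 or x = −5, giving (22, −9) and (−5, 36).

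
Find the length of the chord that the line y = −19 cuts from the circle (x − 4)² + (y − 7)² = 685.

6

The distance from (4, 7) to the line is 26, and r² = 685.
Half the chord is √(r² − d²) = √(9), so the full chord is 6.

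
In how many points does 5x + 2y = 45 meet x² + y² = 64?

Centre (0, 0), r² = 64. Distance² from centre to line = (−45)²/29 = 2025/29.
Since d² > r², the line lies outside the circle.

0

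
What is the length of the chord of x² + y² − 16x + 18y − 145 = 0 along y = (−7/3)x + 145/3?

2√58

Centre (8, −9), r² = 290. Perpendicular distance d from centre to line = |−116| / √58 = 116/√58.
Chord = 2√(r² − d²) = 2·√(58) = 2√58.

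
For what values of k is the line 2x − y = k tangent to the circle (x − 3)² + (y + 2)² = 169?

For a tangent, require d(centre, line) = r = 13.
|2·3 − 1·(−2) − k| / √5 = 13
|k − (8)| = 13√5.

k = 8 ± 13√5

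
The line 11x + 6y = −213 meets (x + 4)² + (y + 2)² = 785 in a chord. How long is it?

4√157

The distance from (−4, −2) to the line is 157/√157, and r² = 785.
Half the chord is √(r² − d²) = √(628), so the full chord is 4√157.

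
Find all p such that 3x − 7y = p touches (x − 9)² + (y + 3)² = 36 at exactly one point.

For a tangent, require d(centre, line) = r = 6.
|3·9 − 7·(−3) − p| / √58 = 6
|p − (48)| = 6√58.

p = 48 ± 6√58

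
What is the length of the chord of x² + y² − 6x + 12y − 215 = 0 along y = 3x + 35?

The distance from (3, −6) to the line is 50/√10, and r² = 260.
Chord = 2√(r² − d²) = 2·√(10) = 2√10.

2√10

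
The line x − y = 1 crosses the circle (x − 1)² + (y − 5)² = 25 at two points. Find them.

From the line, y = x − 1. Substituting:
2x² − 14x + 12 = 0  ⟹  x² − 7x + 6 = 0
x = 6 or x = 1, giving (6, 5) and (1, 0).

(1, 0) and (6, 5)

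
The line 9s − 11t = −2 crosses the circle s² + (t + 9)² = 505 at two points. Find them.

(−21, −17) and (12, 10)

Substitute t = (2 + 9s)/11:
202s² + 1818s − 50904 = 0  ⟹  s² + 9s − 252 = 0
s = 12 or s = −21, giving (12, 10) and (−21, −17).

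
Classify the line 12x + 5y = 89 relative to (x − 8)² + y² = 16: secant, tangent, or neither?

secant

Substituting the line into the circle gives 169x² − 2536x + 9121 = 0.
Discriminant = (−2536)² − 4·169·(9121) = 265500 > 0.
Two real roots: the line is a secant.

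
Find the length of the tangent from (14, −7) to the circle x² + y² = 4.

√241

With centre O = (0, 0), |OP|² = 245 and r² = 4.
The tangent meets the radius at right angles, so tangent² = |PO|² − r² = 245 − 4 = 241.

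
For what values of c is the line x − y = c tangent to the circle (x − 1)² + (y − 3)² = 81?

c = −2 ± 9√2

Tangency holds when the distance from the centre (1, 3) to the line equals the radius 9:
|1·1 − 1·3 − c| / √2 = 9
|c − (−2)| = 9√2.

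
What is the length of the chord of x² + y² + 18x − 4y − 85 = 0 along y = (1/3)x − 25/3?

The distance from (−9, 2) to the line is 40/√10, and r² = 170.
Half the chord is √(r² − d²) = √(10), so the full chord is 2√10.

2√10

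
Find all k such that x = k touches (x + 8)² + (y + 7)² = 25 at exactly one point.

k = −13 or k = −3

The line touches the circle iff its distance from (−8, −7) is 5:
|1·(−8) + 0·(−7) − k| / √1 = 5
|k − (−8)| = 5, so k = −3 or k = −13.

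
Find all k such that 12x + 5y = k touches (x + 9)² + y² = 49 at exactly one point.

k = −199 or k = −17

For a tangent, require d(centre, line) = r = 7.
|12·(−9) + 5·0 − k| / √169 = 7
|k − (−108)| = 7·13, so k = −17 or k = −199.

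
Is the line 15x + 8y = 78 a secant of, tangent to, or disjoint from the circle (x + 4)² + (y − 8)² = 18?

Substituting the line into the circle gives 289x² + 92x + 68 = 0.
Discriminant = (92)² − 4·289·(68) = −70144 < 0.
No real roots: the line does not meet the circle.

disjoint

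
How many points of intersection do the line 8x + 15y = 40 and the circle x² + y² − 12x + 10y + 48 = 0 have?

0

Centre (6, −5), r² = 13. Distance² from centre to line = (−67)²/289 = 4489/289.
Since d² > r², the line lies outside the circle.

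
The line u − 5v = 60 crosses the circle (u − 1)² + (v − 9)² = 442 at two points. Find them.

Substitute v = (−60 + u)/5:
26u² − 260u = 0  ⟹  u² − 10u = 0
u = 10 or u = 0, giving (10, −10) and (0, −12).

(0, −12) and (10, −10)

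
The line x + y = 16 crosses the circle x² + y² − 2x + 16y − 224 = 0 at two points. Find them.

Substitute y = −x + 16:
2x² − 50x + 288 = 0  ⟹  x² − 25x + 144 = 0
x = 16 or x = 9, giving (16, 0) and (9, 7).

(9, 7) and (16, 0)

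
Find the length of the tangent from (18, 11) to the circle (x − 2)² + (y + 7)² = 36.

4√34

The centre is (2, −7) and r = 6. The square of the distance from P to the centre is 256 + 324 = 580.
The tangent meets the radius at right angles, so tangent² = |PO|² − r² = 580 − 36 = 544.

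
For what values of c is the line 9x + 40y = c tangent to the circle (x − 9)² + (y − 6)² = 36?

Tangency holds when the distance from the centre (9, 6) to the line equals the radius 6:
|9·9 + 40·6 − c| / √1681 = 6
|c − (321)| = 6·41, so c = 567 or c = 75.

c = 75 or c = 567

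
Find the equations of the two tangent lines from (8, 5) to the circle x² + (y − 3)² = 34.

Write the tangent as mx − y + (5 − m·(8)) = 0 and set its distance from the centre to √34:
(−8m − (−2))² = 34(m² + 1)
15m² − 16m − 15 = 0, so m = 5/3 or m = −3/5.
With m = 5/3: 5x − 3y = 25. With m = −3/5: 3x + 5y = 49.

5x − 3y = 25 and 3x + 5y = 49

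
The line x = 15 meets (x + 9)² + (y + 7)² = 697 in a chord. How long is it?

The line gives x = 15. Substituting into the circle:
y² + 14y − 72 = 0
y = 4 or y = −18, giving (15, 4) and (15, −18).
|(15, 4) − (15, −18)| = √((0)² + (22)²) = 22.

22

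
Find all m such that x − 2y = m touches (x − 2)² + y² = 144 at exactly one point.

Tangency holds when the distance from the centre (2, 0) to the line equals the radius 12:
|1·2 − 2·0 − m| / √5 = 12
|m − (2)| = 12√5.

m = 2 ± 12√5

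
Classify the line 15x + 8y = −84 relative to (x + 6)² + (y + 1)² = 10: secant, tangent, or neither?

secant

Substituting the line into the circle gives 289x² + 3048x + 7440 = 0.
Δ = 9290304 − 8600640 = 689664.
Two real roots: the line is a secant.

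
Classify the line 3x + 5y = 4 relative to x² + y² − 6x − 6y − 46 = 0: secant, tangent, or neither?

secant

Substituting the line into the circle gives 34x² − 84x − 1254 = 0.
Δ = 7056 − (−170544) = 177600.
Two real roots: the line is a secant.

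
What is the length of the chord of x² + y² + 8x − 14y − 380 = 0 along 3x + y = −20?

13√10

Centre (−4, 7), r² = 445. Perpendicular distance d from centre to line = |15| / √10 = 15/√10.
Half the chord is √(r² − d²) = √(845/2), so the full chord is 13√10.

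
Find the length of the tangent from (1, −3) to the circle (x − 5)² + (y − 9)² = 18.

Centre (5, 9), r² = 18. |PO|² = (−4)² + (−12)² = 160.
Power of the point: PT² = |PO|² − r² = 142, so PT = √142.

√142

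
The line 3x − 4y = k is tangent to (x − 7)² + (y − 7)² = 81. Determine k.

k = −52 or k = 38

The line touches the circle iff its distance from (7, 7) is 9:
|3·7 − 4·7 − k| / √25 = 9
|k − (−7)| = 9·5, so k = 38 or k = −52.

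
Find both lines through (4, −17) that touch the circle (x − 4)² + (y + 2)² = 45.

Let a tangent through (4, −17) have slope m. Its distance from (4, −2) must equal 3√5:
(0m − (15))² = 45(m² + 1)
m² − 4 = 0, so m = −2 or m = 2.
With m = −2: 2x + y = −9. With m = 2: 2x − y = 25.

2x + y = −9 and 2x − y = 25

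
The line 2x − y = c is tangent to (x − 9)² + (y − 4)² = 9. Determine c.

For a tangent, require d(centre, line) = r = 3.
|2·9 − 1·4 − c| / √5 = 3
|c − (14)| = 3√5.

c = 14 ± 3√5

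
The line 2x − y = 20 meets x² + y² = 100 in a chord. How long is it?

From the line, y = 2x − 20. Substituting:
5x² − 80x + 300 = 0  ⟹  x² − 16x + 60 = 0
x = 10 or x = 6, giving (10, 0) and (6, −8).
Chord length = distance between (10, 0) and (6, −8) = √80 = 4√5.

4√5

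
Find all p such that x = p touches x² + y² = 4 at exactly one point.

Tangency holds when the distance from the centre (0, 0) to the line equals the radius 2:
|1·0 + 0·0 − p| / √1 = 2
|p| = 2, so p = 2 or p = −2.

p = −2 or p = 2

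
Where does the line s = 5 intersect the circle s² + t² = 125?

The line gives s = 5. Substituting into the circle:
t² − 100 = 0
t = 10 or t = −10, giving (5, 10) and (5, −10).

(5, −10) and (5, 10)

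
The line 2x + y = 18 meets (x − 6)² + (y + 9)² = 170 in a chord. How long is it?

Substitute y = −2x + 18:
5x² − 120x + 595 = 0  ⟹  x² − 24x + 119 = 0
x = 17 or x = 7, giving (17, −16) and (7, 4).
|(17, −16) − (7, 4)| = √((10)² + (−20)²) = 10√5.

10√5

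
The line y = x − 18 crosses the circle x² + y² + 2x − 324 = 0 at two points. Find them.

(0, −18) and (17, −1)

Substitute y = x − 18:
2x² − 34x = 0  ⟹  x² − 17x = 0
x = 17 or x = 0, giving (17, −1) and (0, −18).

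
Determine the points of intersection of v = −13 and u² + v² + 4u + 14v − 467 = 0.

Substitute v = −13:
u² + 4u − 480 = 0
u = 20 or u = −24, giving (20, −13) and (−24, −13).

(−24, −13) and (20, −13)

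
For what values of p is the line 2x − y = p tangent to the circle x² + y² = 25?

p = ±5√5

The line touches the circle iff its distance from (0, 0) is 5:
|2·0 − 1·0 − p| / √5 = 5
|p| = 5√5.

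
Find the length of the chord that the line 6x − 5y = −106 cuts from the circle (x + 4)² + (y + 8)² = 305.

Express y = (106 + 6x)/5 and substitute into the circle:
61x² + 1952x + 14091 = 0  ⟹  x² + 32x + 231 = 0
x = −11 or x = −21, giving (−11, 8) and (−21, −4).
Chord length = distance between (−11, 8) and (−21, −4) = √244 = 2√61.

2√61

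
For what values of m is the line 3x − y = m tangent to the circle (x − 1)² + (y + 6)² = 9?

m = 9 ± 3√10

Tangency holds when the distance from the centre (1, −6) to the line equals the radius 3:
|3·1 − 1·(−6) − m| / √10 = 3
|m − (9)| = 3√10.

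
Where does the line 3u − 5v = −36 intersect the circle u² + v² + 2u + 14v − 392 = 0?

From the line, v = (36 + 3u)/5. Substituting:
34u² + 476u − 5984 = 0  ⟹  u² + 14u − 176 = 0
u = 8 or u = −22, giving (8, 12) and (−22, −6).

(−22, −6) and (8, 12)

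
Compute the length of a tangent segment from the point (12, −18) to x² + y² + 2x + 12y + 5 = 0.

The centre is (−1, −6) and r = 4√2. The square of the distance from P to the centre is 169 + 144 = 313.
By the tangent–radius right angle, tangent length = √(|PO|² − r²) = √281.

√281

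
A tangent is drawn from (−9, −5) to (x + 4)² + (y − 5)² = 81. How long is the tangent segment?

The centre is (−4, 5) and r = 9. The square of the distance from P to the centre is 25 + 100 = 125.
Power of the point: PT² = |PO|² − r² = 44, so PT = 2√11.

2√11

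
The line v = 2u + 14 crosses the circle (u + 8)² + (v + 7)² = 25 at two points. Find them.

Substitute v = 2u + 14:
5u² + 100u + 480 = 0  ⟹  u² + 20u + 96 = 0
u = −8 or u = −12, giving (−8, −2) and (−12, −10).

(−12, −10) and (−8, −2)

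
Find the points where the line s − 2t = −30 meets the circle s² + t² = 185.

Express t = (30 + s)/2 and substitute into the circle:
5s² + 60s + 160 = 0  ⟹  s² + 12s + 32 = 0
s = −4 or s = −8, giving (−4, 13) and (−8, 11).

(−8, 11) and (−4, 13)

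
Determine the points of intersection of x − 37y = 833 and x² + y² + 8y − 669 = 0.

(−18, −23) and (19, −22)

Substitute y = (−833 + x)/37:
1370x² − 1370x − 468540 = 0  ⟹  x² − x − 342 = 0
x = 19 or x = −18, giving (19, −22) and (−18, −23).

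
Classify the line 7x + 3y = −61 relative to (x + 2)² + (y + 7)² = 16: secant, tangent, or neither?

secant

Substituting the line into the circle gives 58x² + 596x + 1492 = 0.
Discriminant = (596)² − 4·58·(1492) = 9072 > 0.
Two real roots: the line is a secant.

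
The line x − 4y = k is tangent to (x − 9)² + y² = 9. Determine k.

k = 9 ± 3√17

For a tangent, require d(centre, line) = r = 3.
|1·9 − 4·0 − k| / √17 = 3
|k − (9)| = 3√17.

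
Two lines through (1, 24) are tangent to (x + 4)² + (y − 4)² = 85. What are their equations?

Let a tangent through (1, 24) have slope m. Its distance from (−4, 4) must equal √85:
[m·(−5) − (−20)]² = 85(m² + 1)
12m² + 40m − 63 = 0, so m = 7/6 or m = −9/2.
With m = 7/6: 7x − 6y = −137. With m = −9/2: 9x + 2y = 57.

7x − 6y = −137 and 9x + 2y = 57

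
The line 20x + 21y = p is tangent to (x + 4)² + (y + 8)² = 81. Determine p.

The line touches the circle iff its distance from (−4, −8) is 9:
|20·(−4) + 21·(−8) − p| / √841 = 9
|p − (−248)| = 9·29, so p = 13 or p = −509.

p = −509 or p = 13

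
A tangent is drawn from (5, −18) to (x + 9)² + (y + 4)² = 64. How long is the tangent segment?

The centre is (−9, −4) and r = 8. The square of the distance from P to the centre is 196 + 196 = 392.
Power of the point: PT² = |PO|² − r² = 328, so PT = 2√82.

2√82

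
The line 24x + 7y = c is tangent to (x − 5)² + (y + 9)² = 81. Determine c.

The line touches the circle iff its distance from (5, −9) is 9:
|24·5 + 7·(−9) − c| / √625 = 9
|c − (57)| = 9·25, so c = 282 or c = −168.

c = −168 or c = 282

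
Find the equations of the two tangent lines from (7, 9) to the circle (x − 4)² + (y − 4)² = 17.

A line y − (9) = m(x − (7)) is tangent when its distance from (4, 4) is √17:
(−3m − (−5))² = 17(m² + 1)
4m² + 15m − 4 = 0, so m = 1/4 or m = −4.
Through (7, 9) these give x − 4y = −29 and 4x + y = 37.

x − 4y = −29 and 4x + y = 37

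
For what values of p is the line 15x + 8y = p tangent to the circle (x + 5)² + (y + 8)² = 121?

Tangency holds when the distance from the centre (−5, −8) to the line equals the radius 11:
|15·(−5) + 8·(−8) − p| / √289 = 11
|p − (−139)| = 11·17, so p = 48 or p = −326.

p = −326 or p = 48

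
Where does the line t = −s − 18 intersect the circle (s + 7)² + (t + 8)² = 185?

(−18, 0) and (1, −19)

From the line, t = −s − 18. Substituting:
2s² + 34s − 36 = 0  ⟹  s² + 17s − 18 = 0
s = 1 or s = −18, giving (1, −19) and (−18, 0).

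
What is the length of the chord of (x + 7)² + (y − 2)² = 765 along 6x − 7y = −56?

6√85

The distance from (−7, 2) to the line is 0/√85, and r² = 765.
Half the chord is √(r² − d²) = √(765), so the full chord is 6√85.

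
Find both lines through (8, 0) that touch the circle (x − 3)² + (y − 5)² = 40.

x − 3y = 8 and 3x − y = 24

A line y − (0) = m(x − (8)) is tangent when its distance from (3, 5) is 2√10:
(−5m − (5))² = 40(m² + 1)
3m² − 10m + 3 = 0, so m = 1/3 or m = 3.
Through (8, 0) these give x − 3y = 8 and 3x − y = 24.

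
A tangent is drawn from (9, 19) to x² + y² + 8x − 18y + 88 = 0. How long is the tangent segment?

Centre (−4, 9), r² = 9. |PO|² = (13)² + (10)² = 269.
Power of the point: PT² = |PO|² − r² = 260, so PT = 2√65.

2√65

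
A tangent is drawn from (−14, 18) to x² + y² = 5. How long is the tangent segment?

Centre (0, 0), r² = 5. |PO|² = (−14)² + (18)² = 520.
Power of the point: PT² = |PO|² − r² = 515, so PT = √515.

√515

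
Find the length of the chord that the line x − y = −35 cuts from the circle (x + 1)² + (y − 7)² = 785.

29√2

Substitute y = x + 35:
2x² + 58x = 0  ⟹  x² + 29x = 0
x = 0 or x = −29, giving (0, 35) and (−29, 6).
|(0, 35) − (−29, 6)| = √((29)² + (29)²) = 29√2.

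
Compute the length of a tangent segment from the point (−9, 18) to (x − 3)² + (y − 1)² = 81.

4√22

With centre O = (3, 1), |OP|² = 433 and r² = 81.
The tangent meets the radius at right angles, so tangent² = |PO|² − r² = 433 − 81 = 352.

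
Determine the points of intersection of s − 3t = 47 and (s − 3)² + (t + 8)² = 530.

(−16, −21) and (26, −7)

Substitute t = (−47 + s)/3:
10s² − 100s − 4160 = 0  ⟹  s² − 10s − 416 = 0
s = 26 or s = −16, giving (26, −7) and (−16, −21).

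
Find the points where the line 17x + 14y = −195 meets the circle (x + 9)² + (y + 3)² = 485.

(−23, 14) and (5, −20)

From the line, y = (−195 − 17x)/14. Substituting:
485x² + 8730x − 55775 = 0  ⟹  x² + 18x − 115 = 0
x = 5 or x = −23, giving (5, −20) and (−23, 14).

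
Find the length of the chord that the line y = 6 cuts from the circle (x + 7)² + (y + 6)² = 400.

32

Centre (−7, −6), r² = 400. Perpendicular distance d from centre to line = |−12| / √1 = 12.
Chord = 2√(r² − d²) = 2·√(256) = 32.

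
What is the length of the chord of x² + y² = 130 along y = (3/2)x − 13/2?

6√13

Centre (0, 0), r² = 130. Perpendicular distance d from centre to line = |−13| / √13 = 13/√13.
Half the chord is √(r² − d²) = √(117), so the full chord is 6√13.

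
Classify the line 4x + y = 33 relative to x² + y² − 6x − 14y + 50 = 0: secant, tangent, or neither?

neither

Substituting the line into the circle gives 17x² − 214x + 677 = 0.
Δ = 45796 − 46036 = −240.
No real roots: the line does not meet the circle.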